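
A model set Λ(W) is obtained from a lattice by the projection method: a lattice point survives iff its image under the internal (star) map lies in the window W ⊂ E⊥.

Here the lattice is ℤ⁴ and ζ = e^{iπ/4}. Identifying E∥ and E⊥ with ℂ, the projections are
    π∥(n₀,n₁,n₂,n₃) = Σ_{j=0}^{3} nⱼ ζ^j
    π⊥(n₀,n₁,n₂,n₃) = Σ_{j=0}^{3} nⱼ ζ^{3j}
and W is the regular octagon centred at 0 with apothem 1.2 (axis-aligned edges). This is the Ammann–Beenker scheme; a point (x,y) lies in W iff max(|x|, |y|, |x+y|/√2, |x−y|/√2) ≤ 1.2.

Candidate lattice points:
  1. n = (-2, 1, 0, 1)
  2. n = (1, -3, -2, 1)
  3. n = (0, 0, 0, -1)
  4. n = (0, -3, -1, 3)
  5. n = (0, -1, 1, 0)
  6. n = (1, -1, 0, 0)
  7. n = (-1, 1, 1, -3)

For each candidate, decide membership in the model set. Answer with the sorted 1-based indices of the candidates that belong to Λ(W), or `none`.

π⊥(n) = n₀ + n₁ζ³ + n₂ζ⁶ + n₃ζ⁹ where ζ = e^{iπ/4}.
candidate 1: n = (-2, 1, 0, 1) → π⊥ ≈ (-2.000000, +1.414214); max(|x|,|y|,|x±y|/√2) = 2.414214 > 1.2 ⇒ ∉ W
candidate 2: n = (1, -3, -2, 1) → π⊥ ≈ (+3.828427, +0.585786); max(|x|,|y|,|x±y|/√2) = 3.828427 > 1.2 ⇒ ∉ W
candidate 3: n = (0, 0, 0, -1) → π⊥ ≈ (-0.707107, -0.707107); max(|x|,|y|,|x±y|/√2) = 1.000000 ≤ 1.2 ⇒ ∈ W
candidate 4: n = (0, -3, -1, 3) → π⊥ ≈ (+4.242641, +1.000000); max(|x|,|y|,|x±y|/√2) = 4.242641 > 1.2 ⇒ ∉ W
candidate 5: n = (0, -1, 1, 0) → π⊥ ≈ (+0.707107, -1.707107); max(|x|,|y|,|x±y|/√2) = 1.707107 > 1.2 ⇒ ∉ W
candidate 6: n = (1, -1, 0, 0) → π⊥ ≈ (+1.707107, -0.707107); max(|x|,|y|,|x±y|/√2) = 1.707107 > 1.2 ⇒ ∉ W
candidate 7: n = (-1, 1, 1, -3) → π⊥ ≈ (-3.828427, -2.414214); max(|x|,|y|,|x±y|/√2) = 4.414214 > 1.2 ⇒ ∉ W

3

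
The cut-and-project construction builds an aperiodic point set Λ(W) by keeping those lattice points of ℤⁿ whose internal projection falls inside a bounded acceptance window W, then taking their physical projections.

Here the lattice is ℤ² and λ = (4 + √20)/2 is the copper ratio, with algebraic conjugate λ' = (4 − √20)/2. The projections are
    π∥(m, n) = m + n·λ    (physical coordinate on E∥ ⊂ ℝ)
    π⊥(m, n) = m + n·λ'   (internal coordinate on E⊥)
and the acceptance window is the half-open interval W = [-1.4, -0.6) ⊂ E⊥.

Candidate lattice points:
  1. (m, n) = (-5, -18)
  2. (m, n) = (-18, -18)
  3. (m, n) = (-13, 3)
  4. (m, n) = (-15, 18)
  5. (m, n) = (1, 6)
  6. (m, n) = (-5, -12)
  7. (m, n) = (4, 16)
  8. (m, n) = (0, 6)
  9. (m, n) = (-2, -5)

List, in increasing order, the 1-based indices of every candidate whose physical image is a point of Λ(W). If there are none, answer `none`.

λ' = (4−√20)/2 ≈ -0.23607.
candidate 1: (m,n)=(-5,-18) → π∥ = -5-18·λ ≈ -81.24922, π⊥ = -5-18·λ' ≈ -0.75078 ∈ [-1.4, -0.6) ⇒ IN Λ
candidate 2: (m,n)=(-18,-18) → π∥ = -18-18·λ ≈ -94.24922, π⊥ = -18-18·λ' ≈ -13.75078 ∉ [-1.4, -0.6) ⇒ out
candidate 3: (m,n)=(-13,3) → π∥ = -13+3·λ ≈ -0.29180, π⊥ = -13+3·λ' ≈ -13.70820 ∉ [-1.4, -0.6) ⇒ out
candidate 4: (m,n)=(-15,18) → π∥ = -15+18·λ ≈ 61.24922, π⊥ = -15+18·λ' ≈ -19.24922 ∉ [-1.4, -0.6) ⇒ out
candidate 5: (m,n)=(1,6) → π∥ = 1+6·λ ≈ 26.41641, π⊥ = 1+6·λ' ≈ -0.41641 ∉ [-1.4, -0.6) ⇒ out
candidate 6: (m,n)=(-5,-12) → π∥ = -5-12·λ ≈ -55.83282, π⊥ = -5-12·λ' ≈ -2.16718 ∉ [-1.4, -0.6) ⇒ out
candidate 7: (m,n)=(4,16) → π∥ = 4+16·λ ≈ 71.77709, π⊥ = 4+16·λ' ≈ 0.22291 ∉ [-1.4, -0.6) ⇒ out
candidate 8: (m,n)=(0,6) → π∥ = 0+6·λ ≈ 25.41641, π⊥ = 0+6·λ' ≈ -1.41641 ∉ [-1.4, -0.6) ⇒ out
candidate 9: (m,n)=(-2,-5) → π∥ = -2-5·λ ≈ -23.18034, π⊥ = -2-5·λ' ≈ -0.81966 ∈ [-1.4, -0.6) ⇒ IN Λ

1, 9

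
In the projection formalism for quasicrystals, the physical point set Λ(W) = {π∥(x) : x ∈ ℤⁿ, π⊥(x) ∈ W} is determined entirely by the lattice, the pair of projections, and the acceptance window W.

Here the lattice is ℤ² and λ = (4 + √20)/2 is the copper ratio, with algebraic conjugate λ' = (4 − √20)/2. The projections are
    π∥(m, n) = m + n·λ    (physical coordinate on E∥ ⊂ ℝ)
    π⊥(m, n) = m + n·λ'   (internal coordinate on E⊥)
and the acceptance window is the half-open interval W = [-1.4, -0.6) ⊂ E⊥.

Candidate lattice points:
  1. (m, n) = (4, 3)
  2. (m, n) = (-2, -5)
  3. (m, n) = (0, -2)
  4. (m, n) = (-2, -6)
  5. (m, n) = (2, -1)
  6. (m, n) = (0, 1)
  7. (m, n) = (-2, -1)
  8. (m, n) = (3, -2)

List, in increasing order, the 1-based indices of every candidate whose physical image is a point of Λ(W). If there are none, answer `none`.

2

λ' = (4−√20)/2 ≈ -0.236068.
#1 (4,3): internal coord 4 + (3)·λ' = +3.291796; +3.291796 ∉ [-1.4, -0.6) → out
#2 (-2,-5): internal coord -2 + (-5)·λ' = -0.819660; -0.819660 ∈ [-1.4, -0.6) → IN Λ
#3 (0,-2): internal coord 0 + (-2)·λ' = +0.472136; +0.472136 ∉ [-1.4, -0.6) → out
#4 (-2,-6): internal coord -2 + (-6)·λ' = -0.583592; -0.583592 ∉ [-1.4, -0.6) → out
#5 (2,-1): internal coord 2 + (-1)·λ' = +2.236068; +2.236068 ∉ [-1.4, -0.6) → out
#6 (0,1): internal coord 0 + (1)·λ' = -0.236068; -0.236068 ∉ [-1.4, -0.6) → out
#7 (-2,-1): internal coord -2 + (-1)·λ' = -1.763932; -1.763932 ∉ [-1.4, -0.6) → out
#8 (3,-2): internal coord 3 + (-2)·λ' = +3.472136; +3.472136 ∉ [-1.4, -0.6) → out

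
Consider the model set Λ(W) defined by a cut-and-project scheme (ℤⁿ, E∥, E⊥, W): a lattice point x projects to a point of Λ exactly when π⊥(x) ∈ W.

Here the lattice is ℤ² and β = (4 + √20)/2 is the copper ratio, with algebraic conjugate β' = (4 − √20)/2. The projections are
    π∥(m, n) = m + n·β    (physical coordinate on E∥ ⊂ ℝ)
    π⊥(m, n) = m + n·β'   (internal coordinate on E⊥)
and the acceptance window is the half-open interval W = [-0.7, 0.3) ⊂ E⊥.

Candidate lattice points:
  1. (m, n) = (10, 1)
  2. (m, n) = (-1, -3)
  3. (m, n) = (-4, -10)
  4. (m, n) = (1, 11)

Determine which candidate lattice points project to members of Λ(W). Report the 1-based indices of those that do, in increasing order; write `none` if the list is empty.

2

Compute β' = (4−√20)/2 = -0.2361, so π⊥(m,n) = m -0.2361·n.
#1 (10,1): internal coord 10 + (1)·β' = +9.7639; +9.7639 ∉ [-0.7, 0.3) → out
#2 (-1,-3): internal coord -1 + (-3)·β' = -0.2918; -0.2918 ∈ [-0.7, 0.3) → IN Λ
#3 (-4,-10): internal coord -4 + (-10)·β' = -1.6393; -1.6393 ∉ [-0.7, 0.3) → out
#4 (1,11): internal coord 1 + (11)·β' = -1.5967; -1.5967 ∉ [-0.7, 0.3) → out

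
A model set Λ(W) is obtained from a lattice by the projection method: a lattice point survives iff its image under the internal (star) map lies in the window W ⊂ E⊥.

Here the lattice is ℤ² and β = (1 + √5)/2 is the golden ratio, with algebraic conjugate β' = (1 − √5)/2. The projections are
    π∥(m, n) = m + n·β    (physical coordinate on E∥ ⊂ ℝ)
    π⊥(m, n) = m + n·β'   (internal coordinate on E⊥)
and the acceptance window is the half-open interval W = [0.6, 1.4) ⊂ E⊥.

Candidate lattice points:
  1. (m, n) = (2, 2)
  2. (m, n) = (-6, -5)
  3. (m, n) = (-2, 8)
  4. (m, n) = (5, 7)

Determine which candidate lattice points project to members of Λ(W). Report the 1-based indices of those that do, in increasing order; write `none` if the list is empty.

Numerically β ≈ 1.618034 and β' = −1/β ≈ -0.618034.
candidate 1: (m,n)=(2,2) → π∥ = 2+2·β ≈ 5.236068, π⊥ = 2+2·β' ≈ 0.763932 ∈ [0.6, 1.4) ⇒ IN Λ
candidate 2: (m,n)=(-6,-5) → π∥ = -6-5·β ≈ -14.090170, π⊥ = -6-5·β' ≈ -2.909830 ∉ [0.6, 1.4) ⇒ out
candidate 3: (m,n)=(-2,8) → π∥ = -2+8·β ≈ 10.944272, π⊥ = -2+8·β' ≈ -6.944272 ∉ [0.6, 1.4) ⇒ out
candidate 4: (m,n)=(5,7) → π∥ = 5+7·β ≈ 16.326238, π⊥ = 5+7·β' ≈ 0.673762 ∈ [0.6, 1.4) ⇒ IN Λ

1, 4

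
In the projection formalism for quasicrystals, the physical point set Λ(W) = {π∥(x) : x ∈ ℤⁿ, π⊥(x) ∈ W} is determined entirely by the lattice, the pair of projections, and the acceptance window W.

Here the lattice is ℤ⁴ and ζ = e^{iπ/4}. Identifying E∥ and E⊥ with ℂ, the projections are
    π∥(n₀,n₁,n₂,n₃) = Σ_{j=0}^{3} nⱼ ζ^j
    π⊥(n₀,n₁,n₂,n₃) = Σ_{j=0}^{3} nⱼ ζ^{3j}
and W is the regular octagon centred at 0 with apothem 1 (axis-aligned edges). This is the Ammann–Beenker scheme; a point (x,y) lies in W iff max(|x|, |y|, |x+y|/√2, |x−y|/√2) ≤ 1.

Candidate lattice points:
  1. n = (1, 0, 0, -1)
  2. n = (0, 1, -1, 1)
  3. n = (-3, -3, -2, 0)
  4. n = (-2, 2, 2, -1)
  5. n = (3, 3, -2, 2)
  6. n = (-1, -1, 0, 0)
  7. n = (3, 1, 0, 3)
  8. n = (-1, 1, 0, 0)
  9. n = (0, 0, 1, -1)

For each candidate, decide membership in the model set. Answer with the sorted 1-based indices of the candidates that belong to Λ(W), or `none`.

1, 3, 6

With ζ = e^{iπ/4} the internal vectors are ζ^0,ζ^3,ζ^6,ζ^9.
#1 (1, 0, 0, -1): internal (0.292893, -0.707107); octagon support 0.707107 vs apothem 1 → ∈ W
#2 (0, 1, -1, 1): internal (0.000000, 2.414214); octagon support 2.414214 vs apothem 1 → ∉ W
#3 (-3, -3, -2, 0): internal (-0.878680, -0.121320); octagon support 0.878680 vs apothem 1 → ∈ W
#4 (-2, 2, 2, -1): internal (-4.121320, -1.292893); octagon support 4.121320 vs apothem 1 → ∉ W
#5 (3, 3, -2, 2): internal (2.292893, 5.535534); octagon support 5.535534 vs apothem 1 → ∉ W
#6 (-1, -1, 0, 0): internal (-0.292893, -0.707107); octagon support 0.707107 vs apothem 1 → ∈ W
#7 (3, 1, 0, 3): internal (4.414214, 2.828427); octagon support 5.121320 vs apothem 1 → ∉ W
#8 (-1, 1, 0, 0): internal (-1.707107, 0.707107); octagon support 1.707107 vs apothem 1 → ∉ W
#9 (0, 0, 1, -1): internal (-0.707107, -1.707107); octagon support 1.707107 vs apothem 1 → ∉ W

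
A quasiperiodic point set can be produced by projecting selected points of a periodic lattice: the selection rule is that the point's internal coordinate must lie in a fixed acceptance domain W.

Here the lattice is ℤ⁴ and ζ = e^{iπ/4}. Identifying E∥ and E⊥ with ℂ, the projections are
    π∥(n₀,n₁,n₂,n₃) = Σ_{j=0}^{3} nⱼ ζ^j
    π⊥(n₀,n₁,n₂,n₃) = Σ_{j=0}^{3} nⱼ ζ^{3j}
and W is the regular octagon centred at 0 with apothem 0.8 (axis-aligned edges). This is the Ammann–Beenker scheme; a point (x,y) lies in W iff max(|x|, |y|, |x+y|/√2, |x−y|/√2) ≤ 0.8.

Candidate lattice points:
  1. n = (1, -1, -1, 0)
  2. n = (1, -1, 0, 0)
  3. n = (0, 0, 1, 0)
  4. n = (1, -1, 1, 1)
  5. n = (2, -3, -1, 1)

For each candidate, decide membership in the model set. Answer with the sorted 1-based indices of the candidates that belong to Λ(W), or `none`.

none

With ζ = e^{iπ/4} the internal vectors are ζ^0,ζ^3,ζ^6,ζ^9.
#1 (1, -1, -1, 0): internal (1.70711, 0.29289); octagon support 1.70711 vs apothem 0.8 → ∉ W
#2 (1, -1, 0, 0): internal (1.70711, -0.70711); octagon support 1.70711 vs apothem 0.8 → ∉ W
#3 (0, 0, 1, 0): internal (0.00000, -1.00000); octagon support 1.00000 vs apothem 0.8 → ∉ W
#4 (1, -1, 1, 1): internal (2.41421, -1.00000); octagon support 2.41421 vs apothem 0.8 → ∉ W
#5 (2, -3, -1, 1): internal (4.82843, -0.41421); octagon support 4.82843 vs apothem 0.8 → ∉ W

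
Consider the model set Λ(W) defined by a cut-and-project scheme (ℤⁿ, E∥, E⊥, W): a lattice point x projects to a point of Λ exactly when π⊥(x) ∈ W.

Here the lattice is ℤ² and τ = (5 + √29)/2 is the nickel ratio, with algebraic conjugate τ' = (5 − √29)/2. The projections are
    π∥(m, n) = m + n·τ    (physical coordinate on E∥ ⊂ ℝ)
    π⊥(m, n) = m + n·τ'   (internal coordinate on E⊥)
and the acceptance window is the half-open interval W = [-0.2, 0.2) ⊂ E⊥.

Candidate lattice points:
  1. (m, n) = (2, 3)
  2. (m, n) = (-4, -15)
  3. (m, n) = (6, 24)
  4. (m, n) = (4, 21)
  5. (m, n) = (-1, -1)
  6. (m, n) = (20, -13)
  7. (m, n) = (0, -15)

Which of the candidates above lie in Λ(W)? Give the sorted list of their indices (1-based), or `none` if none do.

Compute τ' = (5−√29)/2 = -0.192582, so π⊥(m,n) = m -0.192582·n.
#1 (2,3): internal coord 2 + (3)·τ' = +1.422253; +1.422253 ∉ [-0.2, 0.2) → out
#2 (-4,-15): internal coord -4 + (-15)·τ' = -1.111264; -1.111264 ∉ [-0.2, 0.2) → out
#3 (6,24): internal coord 6 + (24)·τ' = +1.378022; +1.378022 ∉ [-0.2, 0.2) → out
#4 (4,21): internal coord 4 + (21)·τ' = -0.044230; -0.044230 ∈ [-0.2, 0.2) → IN Λ
#5 (-1,-1): internal coord -1 + (-1)·τ' = -0.807418; -0.807418 ∉ [-0.2, 0.2) → out
#6 (20,-13): internal coord 20 + (-13)·τ' = +22.503571; +22.503571 ∉ [-0.2, 0.2) → out
#7 (0,-15): internal coord 0 + (-15)·τ' = +2.888736; +2.888736 ∉ [-0.2, 0.2) → out

4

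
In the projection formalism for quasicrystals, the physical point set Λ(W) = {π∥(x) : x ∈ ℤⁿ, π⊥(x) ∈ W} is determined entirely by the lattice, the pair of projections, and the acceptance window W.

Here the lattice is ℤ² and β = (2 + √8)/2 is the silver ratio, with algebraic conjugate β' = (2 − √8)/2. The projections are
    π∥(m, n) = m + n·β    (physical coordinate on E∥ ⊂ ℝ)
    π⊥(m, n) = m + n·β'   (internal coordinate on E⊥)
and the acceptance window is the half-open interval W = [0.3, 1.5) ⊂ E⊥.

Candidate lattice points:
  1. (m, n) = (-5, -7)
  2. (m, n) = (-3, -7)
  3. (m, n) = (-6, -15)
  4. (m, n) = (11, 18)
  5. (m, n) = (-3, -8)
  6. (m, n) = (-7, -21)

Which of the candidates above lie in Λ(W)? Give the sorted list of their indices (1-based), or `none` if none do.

β' = (2−√8)/2 ≈ -0.414214.
candidate 1: (m,n)=(-5,-7) → π∥ = -5-7·β ≈ -21.899495, π⊥ = -5-7·β' ≈ -2.100505 ∉ [0.3, 1.5) ⇒ out
candidate 2: (m,n)=(-3,-7) → π∥ = -3-7·β ≈ -19.899495, π⊥ = -3-7·β' ≈ -0.100505 ∉ [0.3, 1.5) ⇒ out
candidate 3: (m,n)=(-6,-15) → π∥ = -6-15·β ≈ -42.213203, π⊥ = -6-15·β' ≈ 0.213203 ∉ [0.3, 1.5) ⇒ out
candidate 4: (m,n)=(11,18) → π∥ = 11+18·β ≈ 54.455844, π⊥ = 11+18·β' ≈ 3.544156 ∉ [0.3, 1.5) ⇒ out
candidate 5: (m,n)=(-3,-8) → π∥ = -3-8·β ≈ -22.313708, π⊥ = -3-8·β' ≈ 0.313708 ∈ [0.3, 1.5) ⇒ IN Λ
candidate 6: (m,n)=(-7,-21) → π∥ = -7-21·β ≈ -57.698485, π⊥ = -7-21·β' ≈ 1.698485 ∉ [0.3, 1.5) ⇒ out

5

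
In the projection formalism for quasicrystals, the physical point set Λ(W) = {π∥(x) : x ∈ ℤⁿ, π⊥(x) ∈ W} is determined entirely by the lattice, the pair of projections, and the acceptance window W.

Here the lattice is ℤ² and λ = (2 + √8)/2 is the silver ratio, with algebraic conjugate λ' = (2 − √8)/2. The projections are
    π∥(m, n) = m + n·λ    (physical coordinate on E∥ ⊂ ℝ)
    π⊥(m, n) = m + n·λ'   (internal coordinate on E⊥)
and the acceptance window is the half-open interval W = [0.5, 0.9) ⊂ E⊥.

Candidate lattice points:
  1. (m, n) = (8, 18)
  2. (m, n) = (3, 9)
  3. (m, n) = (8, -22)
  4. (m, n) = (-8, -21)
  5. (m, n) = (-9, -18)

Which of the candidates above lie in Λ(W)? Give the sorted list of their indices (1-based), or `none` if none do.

1, 4

Numerically λ ≈ 2.414214 and λ' = −1/λ ≈ -0.414214.
#1 (8,18): internal coord 8 + (18)·λ' = +0.544156; +0.544156 ∈ [0.5, 0.9) → IN Λ
#2 (3,9): internal coord 3 + (9)·λ' = -0.727922; -0.727922 ∉ [0.5, 0.9) → out
#3 (8,-22): internal coord 8 + (-22)·λ' = +17.112698; +17.112698 ∉ [0.5, 0.9) → out
#4 (-8,-21): internal coord -8 + (-21)·λ' = +0.698485; +0.698485 ∈ [0.5, 0.9) → IN Λ
#5 (-9,-18): internal coord -9 + (-18)·λ' = -1.544156; -1.544156 ∉ [0.5, 0.9) → out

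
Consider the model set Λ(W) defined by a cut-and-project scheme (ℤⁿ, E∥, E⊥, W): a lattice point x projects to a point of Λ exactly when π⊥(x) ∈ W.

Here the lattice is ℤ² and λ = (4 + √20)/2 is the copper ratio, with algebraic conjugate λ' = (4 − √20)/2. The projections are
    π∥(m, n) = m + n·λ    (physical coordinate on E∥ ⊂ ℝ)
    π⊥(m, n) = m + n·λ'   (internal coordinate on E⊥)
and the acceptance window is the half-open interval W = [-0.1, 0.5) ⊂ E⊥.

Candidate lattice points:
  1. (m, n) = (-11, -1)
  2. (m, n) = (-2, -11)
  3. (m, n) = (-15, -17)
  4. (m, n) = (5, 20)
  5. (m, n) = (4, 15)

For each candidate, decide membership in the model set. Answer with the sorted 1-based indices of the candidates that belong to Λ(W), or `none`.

4, 5

λ' = (4−√20)/2 ≈ -0.2361.
[1] lift (-11,-1): star map gives -10.7639; window check -0.1 ≤ -10.7639 < 0.5 is false → out
[2] lift (-2,-11): star map gives 0.5967; window check -0.1 ≤ 0.5967 < 0.5 is false → out
[3] lift (-15,-17): star map gives -10.9868; window check -0.1 ≤ -10.9868 < 0.5 is false → out
[4] lift (5,20): star map gives 0.2786; window check -0.1 ≤ 0.2786 < 0.5 is true → IN Λ
[5] lift (4,15): star map gives 0.4590; window check -0.1 ≤ 0.4590 < 0.5 is true → IN Λ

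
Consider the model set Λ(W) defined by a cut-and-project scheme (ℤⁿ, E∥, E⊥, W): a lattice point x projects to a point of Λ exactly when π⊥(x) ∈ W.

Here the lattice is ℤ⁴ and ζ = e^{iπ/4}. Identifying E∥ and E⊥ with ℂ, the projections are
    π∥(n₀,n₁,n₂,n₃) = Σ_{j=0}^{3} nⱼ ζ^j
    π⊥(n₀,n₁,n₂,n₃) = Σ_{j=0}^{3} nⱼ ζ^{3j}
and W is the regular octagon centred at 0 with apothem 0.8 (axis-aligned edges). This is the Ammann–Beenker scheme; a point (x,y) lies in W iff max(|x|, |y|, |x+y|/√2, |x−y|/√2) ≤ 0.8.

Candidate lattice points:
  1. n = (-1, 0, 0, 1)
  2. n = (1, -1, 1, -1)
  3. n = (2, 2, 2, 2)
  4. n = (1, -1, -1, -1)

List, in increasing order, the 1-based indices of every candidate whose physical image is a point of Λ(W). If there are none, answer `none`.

1

Internal map: ζ^{3j} for j=0..3 gives (1,0), (−√2/2,√2/2), (0,−1), (√2/2,√2/2).
candidate 1: n = (-1, 0, 0, 1) → π⊥ ≈ (-0.29289, +0.70711); max(|x|,|y|,|x±y|/√2) = 0.70711 ≤ 0.8 ⇒ ∈ W
candidate 2: n = (1, -1, 1, -1) → π⊥ ≈ (+1.00000, -2.41421); max(|x|,|y|,|x±y|/√2) = 2.41421 > 0.8 ⇒ ∉ W
candidate 3: n = (2, 2, 2, 2) → π⊥ ≈ (+2.00000, +0.82843); max(|x|,|y|,|x±y|/√2) = 2.00000 > 0.8 ⇒ ∉ W
candidate 4: n = (1, -1, -1, -1) → π⊥ ≈ (+1.00000, -0.41421); max(|x|,|y|,|x±y|/√2) = 1.00000 > 0.8 ⇒ ∉ W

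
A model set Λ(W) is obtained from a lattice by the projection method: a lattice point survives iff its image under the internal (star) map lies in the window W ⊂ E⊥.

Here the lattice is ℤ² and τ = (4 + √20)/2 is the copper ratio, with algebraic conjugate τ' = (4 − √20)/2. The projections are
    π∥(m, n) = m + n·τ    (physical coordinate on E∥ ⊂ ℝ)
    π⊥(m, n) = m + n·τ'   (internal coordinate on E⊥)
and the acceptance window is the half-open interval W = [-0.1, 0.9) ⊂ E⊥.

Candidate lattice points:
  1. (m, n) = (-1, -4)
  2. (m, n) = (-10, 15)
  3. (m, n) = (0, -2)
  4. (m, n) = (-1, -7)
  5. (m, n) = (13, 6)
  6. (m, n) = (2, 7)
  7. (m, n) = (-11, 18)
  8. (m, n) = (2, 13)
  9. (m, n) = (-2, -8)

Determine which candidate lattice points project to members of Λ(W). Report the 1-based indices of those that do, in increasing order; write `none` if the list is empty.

τ' = (4−√20)/2 ≈ -0.236068.
candidate 1: (m,n)=(-1,-4) → π∥ = -1-4·τ ≈ -17.944272, π⊥ = -1-4·τ' ≈ -0.055728 ∈ [-0.1, 0.9) ⇒ IN Λ
candidate 2: (m,n)=(-10,15) → π∥ = -10+15·τ ≈ 53.541020, π⊥ = -10+15·τ' ≈ -13.541020 ∉ [-0.1, 0.9) ⇒ out
candidate 3: (m,n)=(0,-2) → π∥ = 0-2·τ ≈ -8.472136, π⊥ = 0-2·τ' ≈ 0.472136 ∈ [-0.1, 0.9) ⇒ IN Λ
candidate 4: (m,n)=(-1,-7) → π∥ = -1-7·τ ≈ -30.652476, π⊥ = -1-7·τ' ≈ 0.652476 ∈ [-0.1, 0.9) ⇒ IN Λ
candidate 5: (m,n)=(13,6) → π∥ = 13+6·τ ≈ 38.416408, π⊥ = 13+6·τ' ≈ 11.583592 ∉ [-0.1, 0.9) ⇒ out
candidate 6: (m,n)=(2,7) → π∥ = 2+7·τ ≈ 31.652476, π⊥ = 2+7·τ' ≈ 0.347524 ∈ [-0.1, 0.9) ⇒ IN Λ
candidate 7: (m,n)=(-11,18) → π∥ = -11+18·τ ≈ 65.249224, π⊥ = -11+18·τ' ≈ -15.249224 ∉ [-0.1, 0.9) ⇒ out
candidate 8: (m,n)=(2,13) → π∥ = 2+13·τ ≈ 57.068884, π⊥ = 2+13·τ' ≈ -1.068884 ∉ [-0.1, 0.9) ⇒ out
candidate 9: (m,n)=(-2,-8) → π∥ = -2-8·τ ≈ -35.888544, π⊥ = -2-8·τ' ≈ -0.111456 ∉ [-0.1, 0.9) ⇒ out

1, 3, 4, 6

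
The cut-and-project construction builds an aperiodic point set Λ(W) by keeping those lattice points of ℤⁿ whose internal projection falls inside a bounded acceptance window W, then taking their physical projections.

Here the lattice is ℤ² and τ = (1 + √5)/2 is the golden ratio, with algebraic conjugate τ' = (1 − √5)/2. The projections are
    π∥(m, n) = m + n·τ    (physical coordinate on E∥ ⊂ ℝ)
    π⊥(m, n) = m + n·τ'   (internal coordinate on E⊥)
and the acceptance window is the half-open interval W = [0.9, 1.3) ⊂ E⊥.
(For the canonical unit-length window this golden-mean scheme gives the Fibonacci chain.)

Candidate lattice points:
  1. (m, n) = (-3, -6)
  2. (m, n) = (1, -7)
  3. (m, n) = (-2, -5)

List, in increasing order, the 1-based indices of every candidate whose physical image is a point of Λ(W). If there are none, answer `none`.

3

τ' = (1−√5)/2 ≈ -0.618034.
#1 (-3,-6): internal coord -3 + (-6)·τ' = +0.708204; +0.708204 ∉ [0.9, 1.3) → out
#2 (1,-7): internal coord 1 + (-7)·τ' = +5.326238; +5.326238 ∉ [0.9, 1.3) → out
#3 (-2,-5): internal coord -2 + (-5)·τ' = +1.090170; +1.090170 ∈ [0.9, 1.3) → IN Λ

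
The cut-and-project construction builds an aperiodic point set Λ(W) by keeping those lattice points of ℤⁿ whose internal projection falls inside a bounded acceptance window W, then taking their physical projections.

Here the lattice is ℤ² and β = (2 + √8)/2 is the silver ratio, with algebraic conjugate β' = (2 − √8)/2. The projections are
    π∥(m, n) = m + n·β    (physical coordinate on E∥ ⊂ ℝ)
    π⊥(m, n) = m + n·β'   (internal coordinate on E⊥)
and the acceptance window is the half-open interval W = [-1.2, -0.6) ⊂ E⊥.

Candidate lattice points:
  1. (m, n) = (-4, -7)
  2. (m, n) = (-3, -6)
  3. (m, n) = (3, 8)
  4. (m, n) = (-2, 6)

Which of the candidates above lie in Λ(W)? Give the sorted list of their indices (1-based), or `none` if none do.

β' = (2−√8)/2 ≈ -0.41421.
[1] lift (-4,-7): star map gives -1.10051; window check -1.2 ≤ -1.10051 < -0.6 is true → IN Λ
[2] lift (-3,-6): star map gives -0.51472; window check -1.2 ≤ -0.51472 < -0.6 is false → out
[3] lift (3,8): star map gives -0.31371; window check -1.2 ≤ -0.31371 < -0.6 is false → out
[4] lift (-2,6): star map gives -4.48528; window check -1.2 ≤ -4.48528 < -0.6 is false → out

1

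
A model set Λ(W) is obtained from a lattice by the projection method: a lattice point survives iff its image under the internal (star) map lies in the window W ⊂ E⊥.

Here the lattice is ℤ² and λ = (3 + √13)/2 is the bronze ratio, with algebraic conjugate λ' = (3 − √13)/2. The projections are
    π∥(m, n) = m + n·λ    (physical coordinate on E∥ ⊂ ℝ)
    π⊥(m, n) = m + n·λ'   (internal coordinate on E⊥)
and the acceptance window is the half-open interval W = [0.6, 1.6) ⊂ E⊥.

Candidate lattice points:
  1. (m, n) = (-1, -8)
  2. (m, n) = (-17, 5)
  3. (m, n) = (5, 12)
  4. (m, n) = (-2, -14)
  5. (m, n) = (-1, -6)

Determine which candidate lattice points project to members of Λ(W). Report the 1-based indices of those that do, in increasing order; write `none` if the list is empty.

1, 3, 5

λ' = (3−√13)/2 ≈ -0.302776.
[1] lift (-1,-8): star map gives 1.422205; window check 0.6 ≤ 1.422205 < 1.6 is true → IN Λ
[2] lift (-17,5): star map gives -18.513878; window check 0.6 ≤ -18.513878 < 1.6 is false → out
[3] lift (5,12): star map gives 1.366692; window check 0.6 ≤ 1.366692 < 1.6 is true → IN Λ
[4] lift (-2,-14): star map gives 2.238859; window check 0.6 ≤ 2.238859 < 1.6 is false → out
[5] lift (-1,-6): star map gives 0.816654; window check 0.6 ≤ 0.816654 < 1.6 is true → IN Λ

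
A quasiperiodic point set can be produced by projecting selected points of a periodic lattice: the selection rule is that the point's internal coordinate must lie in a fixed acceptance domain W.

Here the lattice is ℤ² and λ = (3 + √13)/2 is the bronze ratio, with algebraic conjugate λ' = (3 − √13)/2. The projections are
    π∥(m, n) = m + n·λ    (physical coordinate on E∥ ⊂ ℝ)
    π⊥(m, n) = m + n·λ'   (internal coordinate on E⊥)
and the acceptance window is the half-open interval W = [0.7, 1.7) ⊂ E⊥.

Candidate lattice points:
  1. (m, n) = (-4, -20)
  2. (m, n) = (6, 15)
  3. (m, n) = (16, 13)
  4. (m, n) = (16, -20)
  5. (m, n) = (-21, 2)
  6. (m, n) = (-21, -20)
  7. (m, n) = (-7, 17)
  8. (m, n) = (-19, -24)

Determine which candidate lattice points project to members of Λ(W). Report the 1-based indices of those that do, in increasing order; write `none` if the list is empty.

2

Compute λ' = (3−√13)/2 = -0.30278, so π⊥(m,n) = m -0.30278·n.
[1] lift (-4,-20): star map gives 2.05551; window check 0.7 ≤ 2.05551 < 1.7 is false → out
[2] lift (6,15): star map gives 1.45837; window check 0.7 ≤ 1.45837 < 1.7 is true → IN Λ
[3] lift (16,13): star map gives 12.06392; window check 0.7 ≤ 12.06392 < 1.7 is false → out
[4] lift (16,-20): star map gives 22.05551; window check 0.7 ≤ 22.05551 < 1.7 is false → out
[5] lift (-21,2): star map gives -21.60555; window check 0.7 ≤ -21.60555 < 1.7 is false → out
[6] lift (-21,-20): star map gives -14.94449; window check 0.7 ≤ -14.94449 < 1.7 is false → out
[7] lift (-7,17): star map gives -12.14719; window check 0.7 ≤ -12.14719 < 1.7 is false → out
[8] lift (-19,-24): star map gives -11.73338; window check 0.7 ≤ -11.73338 < 1.7 is false → out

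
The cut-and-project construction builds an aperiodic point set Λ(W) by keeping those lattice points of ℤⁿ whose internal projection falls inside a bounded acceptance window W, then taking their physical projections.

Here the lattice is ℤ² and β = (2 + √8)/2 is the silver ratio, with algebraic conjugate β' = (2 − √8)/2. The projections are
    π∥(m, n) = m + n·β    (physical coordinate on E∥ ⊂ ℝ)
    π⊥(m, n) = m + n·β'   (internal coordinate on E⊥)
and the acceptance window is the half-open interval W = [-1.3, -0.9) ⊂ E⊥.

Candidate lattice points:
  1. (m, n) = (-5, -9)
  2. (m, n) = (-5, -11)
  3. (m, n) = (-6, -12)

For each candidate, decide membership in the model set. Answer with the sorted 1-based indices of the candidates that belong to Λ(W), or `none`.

β' = (2−√8)/2 ≈ -0.41421.
#1 (-5,-9): internal coord -5 + (-9)·β' = -1.27208; -1.27208 ∈ [-1.3, -0.9) → IN Λ
#2 (-5,-11): internal coord -5 + (-11)·β' = -0.44365; -0.44365 ∉ [-1.3, -0.9) → out
#3 (-6,-12): internal coord -6 + (-12)·β' = -1.02944; -1.02944 ∈ [-1.3, -0.9) → IN Λ

1, 3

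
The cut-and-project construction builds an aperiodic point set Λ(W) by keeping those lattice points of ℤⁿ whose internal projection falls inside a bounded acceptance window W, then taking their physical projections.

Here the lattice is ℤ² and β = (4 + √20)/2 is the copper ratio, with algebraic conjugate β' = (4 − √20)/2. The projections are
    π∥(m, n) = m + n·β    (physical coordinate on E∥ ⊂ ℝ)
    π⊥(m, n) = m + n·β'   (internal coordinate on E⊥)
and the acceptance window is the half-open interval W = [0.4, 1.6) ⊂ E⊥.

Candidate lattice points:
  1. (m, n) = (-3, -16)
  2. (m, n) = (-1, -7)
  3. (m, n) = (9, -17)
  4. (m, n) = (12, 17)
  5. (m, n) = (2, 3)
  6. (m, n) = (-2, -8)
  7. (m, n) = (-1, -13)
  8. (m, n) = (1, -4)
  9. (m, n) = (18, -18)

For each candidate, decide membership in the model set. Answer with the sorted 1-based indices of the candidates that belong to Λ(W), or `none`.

β' = (4−√20)/2 ≈ -0.23607.
candidate 1: (m,n)=(-3,-16) → π∥ = -3-16·β ≈ -70.77709, π⊥ = -3-16·β' ≈ 0.77709 ∈ [0.4, 1.6) ⇒ IN Λ
candidate 2: (m,n)=(-1,-7) → π∥ = -1-7·β ≈ -30.65248, π⊥ = -1-7·β' ≈ 0.65248 ∈ [0.4, 1.6) ⇒ IN Λ
candidate 3: (m,n)=(9,-17) → π∥ = 9-17·β ≈ -63.01316, π⊥ = 9-17·β' ≈ 13.01316 ∉ [0.4, 1.6) ⇒ out
candidate 4: (m,n)=(12,17) → π∥ = 12+17·β ≈ 84.01316, π⊥ = 12+17·β' ≈ 7.98684 ∉ [0.4, 1.6) ⇒ out
candidate 5: (m,n)=(2,3) → π∥ = 2+3·β ≈ 14.70820, π⊥ = 2+3·β' ≈ 1.29180 ∈ [0.4, 1.6) ⇒ IN Λ
candidate 6: (m,n)=(-2,-8) → π∥ = -2-8·β ≈ -35.88854, π⊥ = -2-8·β' ≈ -0.11146 ∉ [0.4, 1.6) ⇒ out
candidate 7: (m,n)=(-1,-13) → π∥ = -1-13·β ≈ -56.06888, π⊥ = -1-13·β' ≈ 2.06888 ∉ [0.4, 1.6) ⇒ out
candidate 8: (m,n)=(1,-4) → π∥ = 1-4·β ≈ -15.94427, π⊥ = 1-4·β' ≈ 1.94427 ∉ [0.4, 1.6) ⇒ out
candidate 9: (m,n)=(18,-18) → π∥ = 18-18·β ≈ -58.24922, π⊥ = 18-18·β' ≈ 22.24922 ∉ [0.4, 1.6) ⇒ out

1, 2, 5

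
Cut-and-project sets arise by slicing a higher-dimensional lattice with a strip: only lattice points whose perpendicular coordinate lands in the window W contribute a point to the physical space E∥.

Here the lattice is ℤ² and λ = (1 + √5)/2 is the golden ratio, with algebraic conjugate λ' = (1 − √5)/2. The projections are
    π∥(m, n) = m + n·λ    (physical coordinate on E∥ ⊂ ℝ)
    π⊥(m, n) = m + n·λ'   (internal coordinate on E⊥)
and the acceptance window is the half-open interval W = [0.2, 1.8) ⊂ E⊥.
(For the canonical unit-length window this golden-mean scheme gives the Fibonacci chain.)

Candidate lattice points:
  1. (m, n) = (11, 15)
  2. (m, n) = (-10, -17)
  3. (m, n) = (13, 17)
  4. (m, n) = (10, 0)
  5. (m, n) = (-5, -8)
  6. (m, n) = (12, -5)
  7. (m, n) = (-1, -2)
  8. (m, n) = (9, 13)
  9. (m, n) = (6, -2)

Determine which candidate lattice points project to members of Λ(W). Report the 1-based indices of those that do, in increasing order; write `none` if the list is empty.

Numerically λ ≈ 1.618034 and λ' = −1/λ ≈ -0.618034.
candidate 1: (m,n)=(11,15) → π∥ = 11+15·λ ≈ 35.270510, π⊥ = 11+15·λ' ≈ 1.729490 ∈ [0.2, 1.8) ⇒ IN Λ
candidate 2: (m,n)=(-10,-17) → π∥ = -10-17·λ ≈ -37.506578, π⊥ = -10-17·λ' ≈ 0.506578 ∈ [0.2, 1.8) ⇒ IN Λ
candidate 3: (m,n)=(13,17) → π∥ = 13+17·λ ≈ 40.506578, π⊥ = 13+17·λ' ≈ 2.493422 ∉ [0.2, 1.8) ⇒ out
candidate 4: (m,n)=(10,0) → π∥ = 10+0·λ ≈ 10.000000, π⊥ = 10+0·λ' ≈ 10.000000 ∉ [0.2, 1.8) ⇒ out
candidate 5: (m,n)=(-5,-8) → π∥ = -5-8·λ ≈ -17.944272, π⊥ = -5-8·λ' ≈ -0.055728 ∉ [0.2, 1.8) ⇒ out
candidate 6: (m,n)=(12,-5) → π∥ = 12-5·λ ≈ 3.909830, π⊥ = 12-5·λ' ≈ 15.090170 ∉ [0.2, 1.8) ⇒ out
candidate 7: (m,n)=(-1,-2) → π∥ = -1-2·λ ≈ -4.236068, π⊥ = -1-2·λ' ≈ 0.236068 ∈ [0.2, 1.8) ⇒ IN Λ
candidate 8: (m,n)=(9,13) → π∥ = 9+13·λ ≈ 30.034442, π⊥ = 9+13·λ' ≈ 0.965558 ∈ [0.2, 1.8) ⇒ IN Λ
candidate 9: (m,n)=(6,-2) → π∥ = 6-2·λ ≈ 2.763932, π⊥ = 6-2·λ' ≈ 7.236068 ∉ [0.2, 1.8) ⇒ out

1, 2, 7, 8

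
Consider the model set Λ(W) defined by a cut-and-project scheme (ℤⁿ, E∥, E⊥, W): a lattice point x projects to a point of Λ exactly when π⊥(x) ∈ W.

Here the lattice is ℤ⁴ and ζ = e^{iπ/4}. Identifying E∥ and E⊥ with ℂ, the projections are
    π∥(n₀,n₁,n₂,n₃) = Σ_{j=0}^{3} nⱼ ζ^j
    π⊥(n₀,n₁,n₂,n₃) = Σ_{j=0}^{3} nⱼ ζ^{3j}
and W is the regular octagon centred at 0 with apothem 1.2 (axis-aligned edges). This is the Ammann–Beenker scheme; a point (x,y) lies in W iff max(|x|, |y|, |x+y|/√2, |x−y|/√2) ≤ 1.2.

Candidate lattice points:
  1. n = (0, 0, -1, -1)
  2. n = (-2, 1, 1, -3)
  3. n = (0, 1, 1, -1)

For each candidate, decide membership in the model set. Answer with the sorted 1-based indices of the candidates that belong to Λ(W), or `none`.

π⊥(n) = n₀ + n₁ζ³ + n₂ζ⁶ + n₃ζ⁹ where ζ = e^{iπ/4}.
#1 (0, 0, -1, -1): internal (-0.7071, 0.2929); octagon support 0.7071 vs apothem 1.2 → ∈ W
#2 (-2, 1, 1, -3): internal (-4.8284, -2.4142); octagon support 5.1213 vs apothem 1.2 → ∉ W
#3 (0, 1, 1, -1): internal (-1.4142, -1.0000); octagon support 1.7071 vs apothem 1.2 → ∉ W

1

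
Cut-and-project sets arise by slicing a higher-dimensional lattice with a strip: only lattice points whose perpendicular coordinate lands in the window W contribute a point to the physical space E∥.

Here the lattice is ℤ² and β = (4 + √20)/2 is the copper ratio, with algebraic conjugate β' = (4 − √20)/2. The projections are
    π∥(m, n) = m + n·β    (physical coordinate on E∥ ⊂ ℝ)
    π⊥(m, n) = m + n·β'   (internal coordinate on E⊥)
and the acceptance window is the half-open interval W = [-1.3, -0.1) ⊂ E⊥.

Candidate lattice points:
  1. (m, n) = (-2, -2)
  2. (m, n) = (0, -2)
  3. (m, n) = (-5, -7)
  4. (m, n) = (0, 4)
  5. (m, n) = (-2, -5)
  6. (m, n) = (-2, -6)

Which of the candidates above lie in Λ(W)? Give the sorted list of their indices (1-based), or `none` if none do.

Numerically β ≈ 4.23607 and β' = −1/β ≈ -0.23607.
candidate 1: (m,n)=(-2,-2) → π∥ = -2-2·β ≈ -10.47214, π⊥ = -2-2·β' ≈ -1.52786 ∉ [-1.3, -0.1) ⇒ out
candidate 2: (m,n)=(0,-2) → π∥ = 0-2·β ≈ -8.47214, π⊥ = 0-2·β' ≈ 0.47214 ∉ [-1.3, -0.1) ⇒ out
candidate 3: (m,n)=(-5,-7) → π∥ = -5-7·β ≈ -34.65248, π⊥ = -5-7·β' ≈ -3.34752 ∉ [-1.3, -0.1) ⇒ out
candidate 4: (m,n)=(0,4) → π∥ = 0+4·β ≈ 16.94427, π⊥ = 0+4·β' ≈ -0.94427 ∈ [-1.3, -0.1) ⇒ IN Λ
candidate 5: (m,n)=(-2,-5) → π∥ = -2-5·β ≈ -23.18034, π⊥ = -2-5·β' ≈ -0.81966 ∈ [-1.3, -0.1) ⇒ IN Λ
candidate 6: (m,n)=(-2,-6) → π∥ = -2-6·β ≈ -27.41641, π⊥ = -2-6·β' ≈ -0.58359 ∈ [-1.3, -0.1) ⇒ IN Λ

4, 5, 6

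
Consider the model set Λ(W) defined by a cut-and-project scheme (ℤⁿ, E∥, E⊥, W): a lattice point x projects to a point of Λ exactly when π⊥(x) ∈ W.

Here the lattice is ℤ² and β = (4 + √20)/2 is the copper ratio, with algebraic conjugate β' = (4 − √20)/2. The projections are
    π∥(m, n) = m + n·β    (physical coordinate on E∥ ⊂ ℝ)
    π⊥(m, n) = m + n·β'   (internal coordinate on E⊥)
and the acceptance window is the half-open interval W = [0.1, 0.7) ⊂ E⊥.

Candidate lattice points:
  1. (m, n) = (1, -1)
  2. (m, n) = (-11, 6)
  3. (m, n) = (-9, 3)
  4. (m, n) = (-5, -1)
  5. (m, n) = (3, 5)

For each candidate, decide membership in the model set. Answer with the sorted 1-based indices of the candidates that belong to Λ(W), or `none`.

Compute β' = (4−√20)/2 = -0.236068, so π⊥(m,n) = m -0.236068·n.
[1] lift (1,-1): star map gives 1.236068; window check 0.1 ≤ 1.236068 < 0.7 is false → out
[2] lift (-11,6): star map gives -12.416408; window check 0.1 ≤ -12.416408 < 0.7 is false → out
[3] lift (-9,3): star map gives -9.708204; window check 0.1 ≤ -9.708204 < 0.7 is false → out
[4] lift (-5,-1): star map gives -4.763932; window check 0.1 ≤ -4.763932 < 0.7 is false → out
[5] lift (3,5): star map gives 1.819660; window check 0.1 ≤ 1.819660 < 0.7 is false → out

none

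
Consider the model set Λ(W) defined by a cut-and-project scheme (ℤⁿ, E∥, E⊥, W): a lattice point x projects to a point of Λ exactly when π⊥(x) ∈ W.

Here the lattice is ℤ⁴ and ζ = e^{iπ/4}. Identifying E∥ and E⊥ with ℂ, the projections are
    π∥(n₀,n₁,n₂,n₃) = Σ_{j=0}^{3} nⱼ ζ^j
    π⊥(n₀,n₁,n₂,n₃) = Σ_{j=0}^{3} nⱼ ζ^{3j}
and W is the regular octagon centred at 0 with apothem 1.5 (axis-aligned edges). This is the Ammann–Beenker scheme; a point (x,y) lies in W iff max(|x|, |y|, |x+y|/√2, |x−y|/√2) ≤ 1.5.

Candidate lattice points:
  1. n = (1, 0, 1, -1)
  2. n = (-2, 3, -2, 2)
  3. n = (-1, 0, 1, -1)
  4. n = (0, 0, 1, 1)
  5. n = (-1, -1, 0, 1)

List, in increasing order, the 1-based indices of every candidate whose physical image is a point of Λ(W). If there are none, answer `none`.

4, 5

Internal map: ζ^{3j} for j=0..3 gives (1,0), (−√2/2,√2/2), (0,−1), (√2/2,√2/2).
#1 (1, 0, 1, -1): internal (0.29289, -1.70711); octagon support 1.70711 vs apothem 1.5 → ∉ W
#2 (-2, 3, -2, 2): internal (-2.70711, 5.53553); octagon support 5.82843 vs apothem 1.5 → ∉ W
#3 (-1, 0, 1, -1): internal (-1.70711, -1.70711); octagon support 2.41421 vs apothem 1.5 → ∉ W
#4 (0, 0, 1, 1): internal (0.70711, -0.29289); octagon support 0.70711 vs apothem 1.5 → ∈ W
#5 (-1, -1, 0, 1): internal (0.41421, 0.00000); octagon support 0.41421 vs apothem 1.5 → ∈ W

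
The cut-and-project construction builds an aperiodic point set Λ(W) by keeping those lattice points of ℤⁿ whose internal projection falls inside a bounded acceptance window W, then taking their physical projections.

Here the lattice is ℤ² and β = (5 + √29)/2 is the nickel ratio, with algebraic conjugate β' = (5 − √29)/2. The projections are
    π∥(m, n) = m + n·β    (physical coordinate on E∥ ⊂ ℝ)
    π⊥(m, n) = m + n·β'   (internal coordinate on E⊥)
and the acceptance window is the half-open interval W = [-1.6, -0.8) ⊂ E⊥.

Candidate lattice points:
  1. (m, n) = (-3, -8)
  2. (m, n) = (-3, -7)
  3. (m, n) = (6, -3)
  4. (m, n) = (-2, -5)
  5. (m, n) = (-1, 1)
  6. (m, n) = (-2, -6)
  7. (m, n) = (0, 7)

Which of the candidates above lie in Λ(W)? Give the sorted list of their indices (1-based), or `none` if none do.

Numerically β ≈ 5.192582 and β' = −1/β ≈ -0.192582.
[1] lift (-3,-8): star map gives -1.459341; window check -1.6 ≤ -1.459341 < -0.8 is true → IN Λ
[2] lift (-3,-7): star map gives -1.651923; window check -1.6 ≤ -1.651923 < -0.8 is false → out
[3] lift (6,-3): star map gives 6.577747; window check -1.6 ≤ 6.577747 < -0.8 is false → out
[4] lift (-2,-5): star map gives -1.037088; window check -1.6 ≤ -1.037088 < -0.8 is true → IN Λ
[5] lift (-1,1): star map gives -1.192582; window check -1.6 ≤ -1.192582 < -0.8 is true → IN Λ
[6] lift (-2,-6): star map gives -0.844506; window check -1.6 ≤ -0.844506 < -0.8 is true → IN Λ
[7] lift (0,7): star map gives -1.348077; window check -1.6 ≤ -1.348077 < -0.8 is true → IN Λ

1, 4, 5, 6, 7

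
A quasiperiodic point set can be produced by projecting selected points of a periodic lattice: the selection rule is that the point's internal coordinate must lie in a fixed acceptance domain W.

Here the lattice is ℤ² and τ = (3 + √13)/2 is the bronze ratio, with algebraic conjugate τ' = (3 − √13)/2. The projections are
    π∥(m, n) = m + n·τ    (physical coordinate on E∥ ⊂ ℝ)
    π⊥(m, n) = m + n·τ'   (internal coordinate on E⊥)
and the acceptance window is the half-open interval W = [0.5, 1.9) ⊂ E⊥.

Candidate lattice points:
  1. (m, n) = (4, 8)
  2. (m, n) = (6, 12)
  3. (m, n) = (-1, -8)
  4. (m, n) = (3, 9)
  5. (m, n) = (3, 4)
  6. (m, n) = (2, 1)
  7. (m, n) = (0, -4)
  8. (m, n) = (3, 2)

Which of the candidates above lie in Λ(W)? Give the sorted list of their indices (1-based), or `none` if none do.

1, 3, 5, 6, 7

Numerically τ ≈ 3.30278 and τ' = −1/τ ≈ -0.30278.
[1] lift (4,8): star map gives 1.57779; window check 0.5 ≤ 1.57779 < 1.9 is true → IN Λ
[2] lift (6,12): star map gives 2.36669; window check 0.5 ≤ 2.36669 < 1.9 is false → out
[3] lift (-1,-8): star map gives 1.42221; window check 0.5 ≤ 1.42221 < 1.9 is true → IN Λ
[4] lift (3,9): star map gives 0.27502; window check 0.5 ≤ 0.27502 < 1.9 is false → out
[5] lift (3,4): star map gives 1.78890; window check 0.5 ≤ 1.78890 < 1.9 is true → IN Λ
[6] lift (2,1): star map gives 1.69722; window check 0.5 ≤ 1.69722 < 1.9 is true → IN Λ
[7] lift (0,-4): star map gives 1.21110; window check 0.5 ≤ 1.21110 < 1.9 is true → IN Λ
[8] lift (3,2): star map gives 2.39445; window check 0.5 ≤ 2.39445 < 1.9 is false → out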